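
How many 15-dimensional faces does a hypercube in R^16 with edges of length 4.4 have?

An n-cube has C(n,k)·2^(n-k) k-faces. Here C(16,15)·2^1 = 16·2 = 32.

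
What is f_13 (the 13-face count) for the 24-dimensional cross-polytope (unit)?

Number of 13-faces = 2^(13+1) · C(24,13+1) = 16384 · 1961256 = 32133218304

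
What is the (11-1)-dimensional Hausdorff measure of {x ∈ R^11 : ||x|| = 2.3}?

S_11(2.3) = 2·π^(11/2)·(2.3)^10 / Γ(11/2) ≈ 85857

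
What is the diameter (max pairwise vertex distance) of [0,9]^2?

Diagonal = √2 · 9 ≈ 12.7279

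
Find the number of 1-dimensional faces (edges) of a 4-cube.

An n-cube has n·2^(n-1) edges. With n = 4: 4·8 = 32.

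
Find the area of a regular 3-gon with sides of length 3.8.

Area = (√3/4) · 3.8² = 6.2527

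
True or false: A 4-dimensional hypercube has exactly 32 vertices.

False. The 4-cube has 2^4 = 16 vertices.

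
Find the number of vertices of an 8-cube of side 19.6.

Number of vertices = 2^8 = 256.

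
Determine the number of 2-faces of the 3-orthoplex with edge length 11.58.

Each 2-face is the convex hull of 3 vertices, one chosen as ±e_i from each of 3 distinct axes: 2^3·C(3,3) = 8.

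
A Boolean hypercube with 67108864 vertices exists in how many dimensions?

2^n = 67108864 ⇒ n = log_2(67108864) = 26.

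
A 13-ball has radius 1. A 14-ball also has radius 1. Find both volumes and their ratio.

V_13(1) ≈ 0.910629. V_14(1) ≈ 0.599265. Ratio V_13/V_14 ≈ 1.52.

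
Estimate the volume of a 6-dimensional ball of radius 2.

The n-ball volume is π^(n/2)·r^n/Γ(n/2+1). With n=6, r=2: V = 32·π^3/3 ≈ 330.734.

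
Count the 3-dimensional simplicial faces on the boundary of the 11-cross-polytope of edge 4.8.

Each 3-face is the convex hull of 4 vertices, one chosen as ±e_i from each of 4 distinct axes: 2^4·C(11,4) = 5280.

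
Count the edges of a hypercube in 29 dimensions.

Each of the 2^29 = 536870912 vertices has degree 29; total edges = 29·2^29/2 = 7784628224.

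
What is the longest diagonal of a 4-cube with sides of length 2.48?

Diagonal = √4 · 2.48 = 4.96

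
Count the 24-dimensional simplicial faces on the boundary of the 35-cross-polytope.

f_24(35-orthoplex) = 2^25 · (35 choose 25) = 6159902359683072.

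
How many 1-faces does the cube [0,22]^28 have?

The 28-cube has n·2^(n-1) = 28·2^27 = 28·134217728 = 3758096384 edges.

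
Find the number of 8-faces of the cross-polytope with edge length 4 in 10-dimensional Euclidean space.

Each 8-face is the convex hull of 9 vertices, one chosen as ±e_i from each of 9 distinct axes: 2^9·C(10,9) = 5120.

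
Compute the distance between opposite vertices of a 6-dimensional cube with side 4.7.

||(4.7,4.7,...,4.7)|| = √(6)·4.7 ≈ 11.5126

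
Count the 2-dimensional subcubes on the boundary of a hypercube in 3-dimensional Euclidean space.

Choose 2 of 3 axes to span the face (C(3,2) = 3 ways), then fix each of the remaining 1 coordinate at one of its two extreme values (2^1 = 2 ways): 3·2 = 6.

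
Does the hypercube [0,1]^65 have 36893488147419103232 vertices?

True. The 65-cube has 2^65 = 36893488147419103232 vertices.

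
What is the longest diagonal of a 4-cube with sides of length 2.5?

||(2.5,2.5,...,2.5)|| = √(4)·2.5 = 5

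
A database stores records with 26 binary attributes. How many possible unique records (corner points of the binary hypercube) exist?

An n-cube has 2^n vertices; for n = 26 that is 2^26 = 67108864.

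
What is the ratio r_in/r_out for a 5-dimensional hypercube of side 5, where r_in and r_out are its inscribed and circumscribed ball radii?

r_in = 5/2 (half the side); r_out = 5√5/2 (half the diagonal). Ratio = 1/√5 ≈ 0.447214.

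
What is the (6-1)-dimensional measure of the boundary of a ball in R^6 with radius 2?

The surface area of an n-ball is 2π^(n/2) r^(n-1) / Γ(n/2). For n=6, r=2: 32·π^3 ≈ 992.201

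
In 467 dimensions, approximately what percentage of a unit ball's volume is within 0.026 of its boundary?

1 - (1-0.026)^467 ≈ 0.9999954602 ≈ 99.999546%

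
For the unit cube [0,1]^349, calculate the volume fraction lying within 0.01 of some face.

Shell fraction = 1 - (1-0.02)^349 ≈ 0.999133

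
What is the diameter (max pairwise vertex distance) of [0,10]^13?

d = √(10² + 10² + ... + 10²) [13 terms] = √(13·10²) = 10√13 ≈ 36.0555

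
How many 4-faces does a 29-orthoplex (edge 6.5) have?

An n-cross-polytope has 2^(k+1)·C(n,k+1) k-faces. Here 2^5·C(29,5) = 32·118755 = 3800160.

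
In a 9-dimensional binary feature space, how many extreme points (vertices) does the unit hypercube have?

Number of vertices = 2^9 = 512.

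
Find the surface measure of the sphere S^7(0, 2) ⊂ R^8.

S_8(2) = 2·π^(8/2)·(2)^7 / Γ(8/2) = 128·π^4/3 ≈ 4156.12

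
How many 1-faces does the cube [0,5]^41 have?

Each of the 2^41 = 2199023255552 vertices has degree 41; total edges = 41·2^41/2 = 45079976738816.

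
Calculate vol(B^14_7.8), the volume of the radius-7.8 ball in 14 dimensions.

The n-ball volume is π^(n/2)·r^n/Γ(n/2+1). With n=14, r=7.8: V ≈ 1.84903e+12.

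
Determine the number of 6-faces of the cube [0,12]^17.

An n-cube has C(n,k)·2^(n-k) k-faces. Here C(17,6)·2^11 = 12376·2048 = 25346048.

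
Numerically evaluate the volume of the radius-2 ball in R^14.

The n-ball volume is π^(n/2)·r^n/Γ(n/2+1). With n=14, r=2: V = 1024·π^7/315 ≈ 9818.35.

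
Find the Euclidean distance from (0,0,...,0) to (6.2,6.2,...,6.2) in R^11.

d = √(6.2² + 6.2² + ... + 6.2²) [11 terms] = √(11·6.2²) = 6.2√11 ≈ 20.5631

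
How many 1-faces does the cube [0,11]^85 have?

The 85-cube has n·2^(n-1) = 85·2^84 = 85·19342813113834066795298816 = 1644139114675895677600399360 edges.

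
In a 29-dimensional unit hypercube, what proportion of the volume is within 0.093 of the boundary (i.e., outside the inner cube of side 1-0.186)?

The inner cube has side 1-2·0.093 = 0.814 and volume (0.814)^29 ≈ 0.002559, so the shell holds 0.997441 of the volume.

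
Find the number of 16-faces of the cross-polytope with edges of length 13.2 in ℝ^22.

f_16(22-orthoplex) = 2^17 · (22 choose 17) = 3451650048.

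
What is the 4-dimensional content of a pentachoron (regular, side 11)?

V_4 = √(5) · 11^4 / (4! · 2^(4/2)) ≈ 341.024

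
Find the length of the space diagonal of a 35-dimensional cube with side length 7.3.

The space diagonal of an n-cube of side s is s√n. Here 7.3·√35 ≈ 43.1874.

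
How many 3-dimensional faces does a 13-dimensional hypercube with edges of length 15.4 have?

f_3(13-cube) = (13 choose 3) · 2^10 = 292864.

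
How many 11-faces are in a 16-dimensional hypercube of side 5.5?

f_11(16-cube) = (16 choose 11) · 2^5 = 139776.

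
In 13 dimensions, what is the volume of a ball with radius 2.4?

Volume = π^{13/2}·(2.4)^13/Γ(15/2) ≈ 79815.5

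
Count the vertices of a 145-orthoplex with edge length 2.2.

The vertices are ±e_1, ..., ±e_145, so there are 2·145 = 290.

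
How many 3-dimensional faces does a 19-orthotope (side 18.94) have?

An n-cube has C(n,k)·2^(n-k) k-faces. Here C(19,3)·2^16 = 969·65536 = 63504384.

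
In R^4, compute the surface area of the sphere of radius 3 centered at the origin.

|∂B_4(3)| = 54·π^2 ≈ 532.959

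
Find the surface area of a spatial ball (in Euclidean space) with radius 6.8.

|∂B_3(6.8)| = 4πr² = 4π·(6.8)² ≈ 581.069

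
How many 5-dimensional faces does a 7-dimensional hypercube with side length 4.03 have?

Choose 5 of 7 axes to span the face (C(7,5) = 21 ways), then fix each of the remaining 2 coordinates at one of its two extreme values (2^2 = 4 ways): 21·4 = 84.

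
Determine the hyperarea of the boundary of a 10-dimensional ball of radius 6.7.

|∂B_10(6.7)| ≈ 6.93811e+08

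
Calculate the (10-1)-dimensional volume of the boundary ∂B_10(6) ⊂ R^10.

The surface area of an n-ball is 2π^(n/2) r^(n-1) / Γ(n/2). For n=10, r=6: 839808·π^5 ≈ 2.56998e+08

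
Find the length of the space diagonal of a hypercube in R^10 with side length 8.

d = √(8² + 8² + ... + 8²) [10 terms] = √(10·8²) = 8√10 ≈ 25.2982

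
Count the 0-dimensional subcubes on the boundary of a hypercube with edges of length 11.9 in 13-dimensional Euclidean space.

Choose 0 of 13 axes to span the face (C(13,0) = 1 way), then fix each of the remaining 13 coordinates at one of its two extreme values (2^13 = 8192 ways): 1·8192 = 8192.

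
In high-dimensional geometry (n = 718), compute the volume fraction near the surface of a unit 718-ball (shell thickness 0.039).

1 - (1-0.039)^718 ≈ 1 - 3.939e-13 ≈ (100 - 3.94e-11)%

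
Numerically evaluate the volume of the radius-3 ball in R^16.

V = 4782969·π^8/4480 ≈ 1.01302e+07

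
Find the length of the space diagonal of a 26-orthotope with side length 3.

The space diagonal of an n-cube of side s is s√n. Here 3·√26 ≈ 15.2971.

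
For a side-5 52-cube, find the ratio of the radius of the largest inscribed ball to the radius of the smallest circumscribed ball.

r_in / r_out = (5/2) / (5√52/2) = 1/√52 ≈ 0.138675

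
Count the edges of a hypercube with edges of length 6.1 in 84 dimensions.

Each of the 2^84 = 19342813113834066795298816 vertices has degree 84; total edges = 84·2^84/2 = 812398150781030805402550272.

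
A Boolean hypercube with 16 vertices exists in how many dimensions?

2^n = 16 ⇒ n = log_2(16) = 4.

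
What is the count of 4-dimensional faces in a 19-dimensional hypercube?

An n-cube has C(n,k)·2^(n-k) k-faces. Here C(19,4)·2^15 = 3876·32768 = 127008768.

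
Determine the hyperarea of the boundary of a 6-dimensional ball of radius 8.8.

|∂B_6(8.8)| ≈ 1.6363e+06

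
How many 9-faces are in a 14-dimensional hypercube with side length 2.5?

An n-cube has C(n,k)·2^(n-k) k-faces. Here C(14,9)·2^5 = 2002·32 = 64064.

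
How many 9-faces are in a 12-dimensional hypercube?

Choose 9 of 12 axes to span the face (C(12,9) = 220 ways), then fix each of the remaining 3 coordinates at one of its two extreme values (2^3 = 8 ways): 220·8 = 1760.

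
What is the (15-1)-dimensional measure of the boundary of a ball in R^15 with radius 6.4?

The surface area of an n-ball is 2π^(n/2) r^(n-1) / Γ(n/2). For n=15, r=6.4: 1.10673e+12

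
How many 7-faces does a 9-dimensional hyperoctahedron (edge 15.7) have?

f_7(9-orthoplex) = 2^8 · (9 choose 8) = 2304.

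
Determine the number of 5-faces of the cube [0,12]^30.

Choose 5 of 30 axes to span the face (C(30,5) = 142506 ways), then fix each of the remaining 25 coordinates at one of its two extreme values (2^25 = 33554432 ways): 142506·33554432 = 4781707886592.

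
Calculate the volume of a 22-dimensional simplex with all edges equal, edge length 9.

Volume = 9^22 · √(23/2^22) / 22! ≈ 0.00205165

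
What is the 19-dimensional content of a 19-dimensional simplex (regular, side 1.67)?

V = (1.67^19 / 19!) · √((19+1) / 2^19) ≈ 8.65463e-16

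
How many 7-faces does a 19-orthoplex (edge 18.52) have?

An n-cross-polytope has 2^(k+1)·C(n,k+1) k-faces. Here 2^8·C(19,8) = 256·75582 = 19348992.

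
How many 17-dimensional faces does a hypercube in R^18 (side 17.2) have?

An n-cube has C(n,k)·2^(n-k) k-faces. Here C(18,17)·2^1 = 18·2 = 36.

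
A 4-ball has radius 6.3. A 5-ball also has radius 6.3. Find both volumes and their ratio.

V_4(6.3) ≈ 7773.77. V_5(6.3) ≈ 52239.8. Ratio V_4/V_5 ≈ 0.1488.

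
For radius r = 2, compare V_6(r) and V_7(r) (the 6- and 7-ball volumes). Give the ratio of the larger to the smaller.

V_6(2) ≈ 330.734, V_7(2) ≈ 604.77. The 7-ball is larger by a factor of 1.829.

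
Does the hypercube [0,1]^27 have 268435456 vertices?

False. The 27-cube has 2^27 = 134217728 vertices.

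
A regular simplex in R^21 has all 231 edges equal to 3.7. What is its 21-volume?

V = (3.7^21 / 21!) · √((21+1) / 2^21) ≈ 5.42361e-11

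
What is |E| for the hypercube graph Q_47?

An n-cube has n·2^(n-1) edges. With n = 47: 47·70368744177664 = 3307330976350208.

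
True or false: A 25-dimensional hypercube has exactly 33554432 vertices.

True. The 25-cube has 2^25 = 33554432 vertices.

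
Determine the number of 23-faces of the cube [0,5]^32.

Choose 23 of 32 axes to span the face (C(32,23) = 28048800 ways), then fix each of the remaining 9 coordinates at one of its two extreme values (2^9 = 512 ways): 28048800·512 = 14360985600.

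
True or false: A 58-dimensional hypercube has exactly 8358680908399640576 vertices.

False. The 58-cube has 2^58 = 288230376151711744 vertices.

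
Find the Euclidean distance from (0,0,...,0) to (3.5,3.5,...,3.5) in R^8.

The space diagonal of an n-cube of side s is s√n. Here 3.5·√8 ≈ 9.89949.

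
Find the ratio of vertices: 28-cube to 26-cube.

The 28-cube has 2^28 = 268435456 vertices. The 26-cube has 2^26 = 67108864 vertices. Ratio: 268435456/67108864 = 4.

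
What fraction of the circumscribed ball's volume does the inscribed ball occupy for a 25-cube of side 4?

V_in/V_out = n^(-n/2) = 25^(-25/2) ≈ 3.35544e-18.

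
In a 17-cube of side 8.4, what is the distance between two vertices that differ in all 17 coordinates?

The space diagonal of an n-cube of side s is s√n. Here 8.4·√17 ≈ 34.6341.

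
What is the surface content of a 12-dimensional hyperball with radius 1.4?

The surface area of an n-ball is 2π^(n/2) r^(n-1) / Γ(n/2). For n=12, r=1.4: 648.868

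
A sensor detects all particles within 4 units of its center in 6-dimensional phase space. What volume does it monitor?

V = 2048·π^3/3 ≈ 21167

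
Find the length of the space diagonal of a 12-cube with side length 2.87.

The space diagonal of an n-cube of side s is s√n. Here 2.87·√12 ≈ 9.94197.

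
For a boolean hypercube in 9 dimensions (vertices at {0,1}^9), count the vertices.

Number of vertices = 2^9 = 512.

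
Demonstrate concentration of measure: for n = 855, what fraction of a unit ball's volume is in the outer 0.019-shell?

1 - (1-0.019)^855 ≈ 0.9999999247 ≈ 99.999992%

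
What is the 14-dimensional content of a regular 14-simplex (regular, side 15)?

V = (15^14 / 14!) · √((14+1) / 2^14) ≈ 10132.2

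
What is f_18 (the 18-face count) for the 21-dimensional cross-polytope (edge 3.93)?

An n-cross-polytope has 2^(k+1)·C(n,k+1) k-faces. Here 2^19·C(21,19) = 524288·210 = 110100480.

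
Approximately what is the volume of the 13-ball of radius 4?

V = 8589934592·π^6/135135 ≈ 6.11113e+07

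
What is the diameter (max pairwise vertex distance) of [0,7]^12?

The space diagonal of an n-cube of side s is s√n. Here 7·√12 ≈ 24.2487.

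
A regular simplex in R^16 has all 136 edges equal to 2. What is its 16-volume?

V = (2^16 / 16!) · √((16+1) / 2^16) ≈ 5.04481e-11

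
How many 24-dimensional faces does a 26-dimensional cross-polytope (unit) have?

An n-cross-polytope has 2^(k+1)·C(n,k+1) k-faces. Here 2^25·C(26,25) = 33554432·26 = 872415232.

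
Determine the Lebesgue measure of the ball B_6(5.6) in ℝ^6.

V_6(5.6) = π^(6/2) · (5.6)^6 / Γ(6/2 + 1) ≈ 159377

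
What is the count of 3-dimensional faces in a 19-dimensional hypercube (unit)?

Choose 3 of 19 axes to span the face (C(19,3) = 969 ways), then fix each of the remaining 16 coordinates at one of its two extreme values (2^16 = 65536 ways): 969·65536 = 63504384.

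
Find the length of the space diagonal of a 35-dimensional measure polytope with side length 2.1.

||(2.1,2.1,...,2.1)|| = √(35)·2.1 ≈ 12.4238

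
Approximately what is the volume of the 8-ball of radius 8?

V_8(8) = π^(8/2) · (8)^8 / Γ(8/2 + 1) = 2097152·π^4/3 ≈ 6.80939e+07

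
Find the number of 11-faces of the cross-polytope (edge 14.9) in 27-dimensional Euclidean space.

An n-cross-polytope has 2^(k+1)·C(n,k+1) k-faces. Here 2^12·C(27,12) = 4096·17383860 = 71204290560.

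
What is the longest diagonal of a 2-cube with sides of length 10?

Diagonal = √2 · 10 ≈ 14.1421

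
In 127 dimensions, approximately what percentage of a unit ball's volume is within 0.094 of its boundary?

1 - (1-0.094)^127 ≈ 0.9999964085 ≈ 99.999641%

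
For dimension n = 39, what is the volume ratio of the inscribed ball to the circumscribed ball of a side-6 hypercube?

The radii are 6/2 and 6√39/2, so the volume ratio is (1/√39)^39 = 39^{-39/2} ≈ 9.42411e-32.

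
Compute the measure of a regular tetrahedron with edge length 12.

Volume = (√2/12) · 12³ = 203.647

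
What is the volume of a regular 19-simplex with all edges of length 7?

V_19 = √(20) · 7^19 / (19! · 2^(19/2)) ≈ 0.00057876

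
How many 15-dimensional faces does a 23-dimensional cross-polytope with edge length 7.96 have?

Number of 15-faces = 2^(15+1) · C(23,15+1) = 65536 · 245157 = 16066609152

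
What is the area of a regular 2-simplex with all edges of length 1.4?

Area = (√3/4) · 1.4² = 0.848705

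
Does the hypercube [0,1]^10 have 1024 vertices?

True. The 10-cube has 2^10 = 1024 vertices.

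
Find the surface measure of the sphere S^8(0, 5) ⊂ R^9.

S = n·V_n(r)/r = 9·V_9(5)/5 (volume-to-surface relation), giving 2500000·π^4/21 ≈ 1.15963e+07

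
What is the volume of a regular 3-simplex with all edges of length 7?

Volume = (√2/12) · 7³ = 40.4229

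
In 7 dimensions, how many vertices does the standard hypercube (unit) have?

Each vertex is a binary string of length 7, so there are 2^7 = 128.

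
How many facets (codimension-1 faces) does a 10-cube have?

An n-cube has C(n,k)·2^(n-k) k-faces. Here C(10,9)·2^1 = 10·2 = 20.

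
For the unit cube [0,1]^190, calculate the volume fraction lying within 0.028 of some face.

Shell fraction = 1 - (1-0.056)^190 ≈ 0.999982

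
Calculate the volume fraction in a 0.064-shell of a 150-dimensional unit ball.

V(inner)/V(outer) = ((1-0.064)/1)^150 ≈ 4.913e-05, so the shell fraction is 0.999951.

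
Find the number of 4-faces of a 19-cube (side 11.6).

Choose 4 of 19 axes to span the face (C(19,4) = 3876 ways), then fix each of the remaining 15 coordinates at one of its two extreme values (2^15 = 32768 ways): 3876·32768 = 127008768.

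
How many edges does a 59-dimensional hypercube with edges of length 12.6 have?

The 59-cube has n·2^(n-1) = 59·2^58 = 59·288230376151711744 = 17005592192950992896 edges.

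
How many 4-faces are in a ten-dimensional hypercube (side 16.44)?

An n-cube has C(n,k)·2^(n-k) k-faces. Here C(10,4)·2^6 = 210·64 = 13440.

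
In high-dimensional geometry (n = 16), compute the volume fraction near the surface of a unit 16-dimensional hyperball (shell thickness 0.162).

1 - (1-0.162)^16 ≈ 0.940857 ≈ 94.09%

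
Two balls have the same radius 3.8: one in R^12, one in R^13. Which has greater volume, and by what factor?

V_12(3.8) ≈ 1.21051e+07, V_13(3.8) ≈ 3.1371e+07. The 13-ball is larger by a factor of 2.592.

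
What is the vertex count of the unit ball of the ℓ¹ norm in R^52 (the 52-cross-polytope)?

Number of vertices = 2n = 104.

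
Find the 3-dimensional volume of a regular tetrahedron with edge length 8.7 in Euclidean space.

Volume = (√2/12) · 8.7³ = 77.6053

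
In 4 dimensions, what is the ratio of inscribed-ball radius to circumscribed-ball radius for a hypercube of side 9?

r_in = 9/2 (half the side); r_out = 9√4/2 (half the diagonal). Ratio = 1/√4 ≈ 0.5.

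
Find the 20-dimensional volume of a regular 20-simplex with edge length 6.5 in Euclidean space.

V_20 = √(21) · 6.5^20 / (20! · 2^(20/2)) ≈ 3.3339e-05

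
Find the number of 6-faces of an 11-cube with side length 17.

Number of 6-faces = C(11,6) · 2^(11-6) = 462 · 32 = 14784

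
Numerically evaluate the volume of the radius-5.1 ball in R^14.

Volume = π^{14/2}·(5.1)^14/Γ(8) ≈ 4.82615e+09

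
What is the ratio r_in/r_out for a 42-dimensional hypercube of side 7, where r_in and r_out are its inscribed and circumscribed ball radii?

r_in = 7/2 (half the side); r_out = 7√42/2 (half the diagonal). Ratio = 1/√42 ≈ 0.154303.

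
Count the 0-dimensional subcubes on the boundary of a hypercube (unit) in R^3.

Choose 0 of 3 axes to span the face (C(3,0) = 1 way), then fix each of the remaining 3 coordinates at one of its two extreme values (2^3 = 8 ways): 1·8 = 8.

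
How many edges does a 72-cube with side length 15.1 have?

Number of 1-faces = C(72,1)·2^(72-1) = 72·2361183241434822606848 = 170005193383307227693056.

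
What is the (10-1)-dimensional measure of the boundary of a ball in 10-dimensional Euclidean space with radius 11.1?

S_10(11.1) = 2·π^(10/2)·(11.1)^9 / Γ(10/2) ≈ 6.52341e+10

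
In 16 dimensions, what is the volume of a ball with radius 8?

The n-ball volume is π^(n/2)·r^n/Γ(n/2+1). With n=16, r=8: V = 2199023255552·π^8/315 ≈ 6.62397e+13.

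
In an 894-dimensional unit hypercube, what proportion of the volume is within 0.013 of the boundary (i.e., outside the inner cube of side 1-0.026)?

Shell fraction = 1 - (1-0.026)^894 ≈ 1 - 5.912e-11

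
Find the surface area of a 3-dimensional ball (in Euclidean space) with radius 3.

The surface area of an n-ball is 2π^(n/2) r^(n-1) / Γ(n/2). For n=3, r=3: 4πr² = 4π·(3)² ≈ 113.097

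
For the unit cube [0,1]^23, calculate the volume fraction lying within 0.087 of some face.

1 - (1 - 2·0.087)^23 = 1 - 0.826^23 ≈ 0.987682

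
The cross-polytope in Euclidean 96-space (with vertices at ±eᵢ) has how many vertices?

An n-cross-polytope has 2n vertices; here n = 96, giving 192.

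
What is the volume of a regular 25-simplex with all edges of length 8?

For a regular n-simplex with edge a, V = (a^n / n!)·√((n+1)/2^n). With a=8, n=25: V ≈ 2.14396e-06.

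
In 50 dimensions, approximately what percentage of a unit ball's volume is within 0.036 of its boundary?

1 - (1-0.036)^50 ≈ 0.840099 ≈ 84.01%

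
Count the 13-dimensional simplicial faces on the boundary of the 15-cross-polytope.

Number of 13-faces = 2^(13+1) · C(15,13+1) = 16384 · 15 = 245760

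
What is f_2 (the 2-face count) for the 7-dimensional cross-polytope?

Number of 2-faces = 2^(2+1) · C(7,2+1) = 8 · 35 = 280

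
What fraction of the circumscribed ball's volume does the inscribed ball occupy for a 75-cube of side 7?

V_in / V_out = (r_in/r_out)^75 = (1/√75)^75 = 75^(-75/2) ≈ 4.84398e-71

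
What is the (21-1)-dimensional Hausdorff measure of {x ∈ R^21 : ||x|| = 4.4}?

S_21(4.4) = 2·π^(21/2)·(4.4)^20 / Γ(21/2) ≈ 2.16681e+12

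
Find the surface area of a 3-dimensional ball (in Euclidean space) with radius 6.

The surface area of an n-ball is 2π^(n/2) r^(n-1) / Γ(n/2). For n=3, r=6: 4πr² = 4π·(6)² ≈ 452.389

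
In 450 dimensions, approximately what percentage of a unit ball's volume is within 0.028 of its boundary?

1 - (1-0.028)^450 ≈ 0.9999971828 ≈ 99.999718%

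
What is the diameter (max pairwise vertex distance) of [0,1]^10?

The space diagonal of an n-cube of side s is s√n. Here 1·√10 ≈ 3.16228.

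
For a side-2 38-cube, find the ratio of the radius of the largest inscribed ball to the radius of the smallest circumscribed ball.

For an n-cube of any side s, the inradius is s/2 and the circumradius is s√n/2, so the ratio is 1/√38 ≈ 0.162221.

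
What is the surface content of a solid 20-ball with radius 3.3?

S_20(3.3) = 2·π^(20/2)·(3.3)^19 / Γ(20/2) ≈ 3.66885e+09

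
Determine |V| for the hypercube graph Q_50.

Number of vertices = 2^50 = 1125899906842624.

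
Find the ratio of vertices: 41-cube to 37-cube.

The 41-cube has 2^41 = 2199023255552 vertices. The 37-cube has 2^37 = 137438953472 vertices. Ratio: 2199023255552/137438953472 = 16.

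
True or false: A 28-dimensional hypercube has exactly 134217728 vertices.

False. The 28-cube has 2^28 = 268435456 vertices.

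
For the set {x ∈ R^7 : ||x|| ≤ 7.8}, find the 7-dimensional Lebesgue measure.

Volume = π^{7/2}·(7.8)^7/Γ(9/2) ≈ 8.29932e+06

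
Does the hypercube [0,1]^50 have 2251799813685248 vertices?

False. The 50-cube has 2^50 = 1125899906842624 vertices.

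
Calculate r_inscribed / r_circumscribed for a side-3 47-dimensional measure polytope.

For an n-cube of any side s, the inradius is s/2 and the circumradius is s√n/2, so the ratio is 1/√47 ≈ 0.145865.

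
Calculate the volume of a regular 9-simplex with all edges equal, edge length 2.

Volume = 2^9 · √(10/2^9) / 9! ≈ 0.000197184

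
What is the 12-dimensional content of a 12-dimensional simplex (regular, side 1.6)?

For a regular n-simplex with edge a, V = (a^n / n!)·√((n+1)/2^n). With a=1.6, n=12: V ≈ 3.31051e-08.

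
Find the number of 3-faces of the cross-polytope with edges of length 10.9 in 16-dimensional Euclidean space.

Number of 3-faces = 2^(3+1) · C(16,3+1) = 16 · 1820 = 29120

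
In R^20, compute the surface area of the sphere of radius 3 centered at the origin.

S_20(3) = 2·π^(20/2)·(3)^19 / Γ(20/2) = 14348907·π^10/2240 ≈ 5.99887e+08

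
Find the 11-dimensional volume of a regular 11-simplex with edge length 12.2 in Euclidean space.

V = (12.2^11 / 11!) · √((11+1) / 2^11) ≈ 1708.94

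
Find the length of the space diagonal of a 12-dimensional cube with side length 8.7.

Diagonal = √12 · 8.7 ≈ 30.1377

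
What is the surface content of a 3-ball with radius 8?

|∂B_3(8)| = 4πr² = 4π·(8)² ≈ 804.248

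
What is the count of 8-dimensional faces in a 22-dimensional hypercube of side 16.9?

An n-cube has C(n,k)·2^(n-k) k-faces. Here C(22,8)·2^14 = 319770·16384 = 5239111680.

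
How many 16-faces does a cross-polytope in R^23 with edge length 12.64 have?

Each 16-face is the convex hull of 17 vertices, one chosen as ±e_i from each of 17 distinct axes: 2^17·C(23,17) = 13231325184.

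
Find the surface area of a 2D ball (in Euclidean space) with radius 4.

S_2(4) = 2·π^(2/2)·(4)^1 / Γ(2/2) = 2πr = 2π·4 ≈ 25.1327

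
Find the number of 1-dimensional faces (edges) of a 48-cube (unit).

An n-cube has n·2^(n-1) edges. With n = 48: 48·140737488355328 = 6755399441055744.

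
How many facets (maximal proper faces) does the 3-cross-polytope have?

An n-cross-polytope has 2^(k+1)·C(n,k+1) k-faces. Here 2^3·C(3,3) = 8·1 = 8.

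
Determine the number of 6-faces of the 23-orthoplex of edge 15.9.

f_6(23-orthoplex) = 2^7 · (23 choose 7) = 31380096.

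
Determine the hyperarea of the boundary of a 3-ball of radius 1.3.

S = n·V_n(r)/r = 3·V_3(1.3)/1.3 (volume-to-surface relation), giving 4πr² = 4π·(1.3)² ≈ 21.2372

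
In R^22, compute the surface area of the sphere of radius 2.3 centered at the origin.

The surface area of an n-ball is 2π^(n/2) r^(n-1) / Γ(n/2). For n=22, r=2.3: 6.4003e+06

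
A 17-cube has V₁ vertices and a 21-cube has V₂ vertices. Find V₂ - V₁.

V₁ = 2^17 = 131072. V₂ = 2^21 = 2097152. V₂ - V₁ = 1966080.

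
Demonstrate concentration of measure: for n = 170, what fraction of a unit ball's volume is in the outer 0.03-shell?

1 - (1-0.03)^170 ≈ 0.994361 ≈ 99.44%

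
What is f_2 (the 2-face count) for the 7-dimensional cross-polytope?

Each 2-face is the convex hull of 3 vertices, one chosen as ±e_i from each of 3 distinct axes: 2^3·C(7,3) = 280.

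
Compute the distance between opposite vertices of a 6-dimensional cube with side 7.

||(7,7,...,7)|| = √(6)·7 ≈ 17.1464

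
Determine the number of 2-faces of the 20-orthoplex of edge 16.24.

f_2(20-orthoplex) = 2^3 · (20 choose 3) = 9120.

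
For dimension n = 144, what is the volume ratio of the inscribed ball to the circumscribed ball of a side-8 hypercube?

The radii are 8/2 and 8√144/2, so the volume ratio is (1/√144)^144 = 144^{-144/2} ≈ 3.96187e-156.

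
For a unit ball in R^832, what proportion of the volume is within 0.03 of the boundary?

Shell fraction = 1 - (1-0.03)^832 ≈ 1 - 9.865e-12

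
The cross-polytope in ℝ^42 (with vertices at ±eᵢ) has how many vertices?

The 42-dimensional cross-polytope has 2n = 2·42 = 84 vertices.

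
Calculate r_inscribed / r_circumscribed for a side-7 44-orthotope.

r_in / r_out = (7/2) / (7√44/2) = 1/√44 ≈ 0.150756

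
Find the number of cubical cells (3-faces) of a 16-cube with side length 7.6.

f_3(16-cube) = (16 choose 3) · 2^13 = 4587520.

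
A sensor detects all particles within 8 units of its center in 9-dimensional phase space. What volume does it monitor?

V = 4294967296·π^4/945 ≈ 4.42718e+08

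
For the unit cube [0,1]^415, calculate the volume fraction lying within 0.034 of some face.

The inner cube has side 1-2·0.034 = 0.932 and volume (0.932)^415 ≈ 2.031e-13, so the shell holds 1 - 2.031e-13 of the volume.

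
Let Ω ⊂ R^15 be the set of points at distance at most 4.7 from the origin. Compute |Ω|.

The n-ball volume is π^(n/2)·r^n/Γ(n/2+1). With n=15, r=4.7: V ≈ 4.60148e+09.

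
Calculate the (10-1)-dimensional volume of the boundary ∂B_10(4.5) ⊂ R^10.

|∂B_10(4.5)| = 129140163·π^5/2048 ≈ 1.92966e+07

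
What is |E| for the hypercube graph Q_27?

Number of 1-faces = C(27,1)·2^(27-1) = 27·67108864 = 1811939328.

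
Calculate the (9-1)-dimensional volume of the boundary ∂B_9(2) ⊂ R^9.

|∂B_9(2)| = 8192·π^4/105 ≈ 7599.76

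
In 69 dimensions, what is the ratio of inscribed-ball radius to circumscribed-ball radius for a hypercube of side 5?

r_in / r_out = (5/2) / (5√69/2) = 1/√69 ≈ 0.120386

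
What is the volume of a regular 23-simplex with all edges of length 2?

Volume = 2^23 · √(24/2^23) / 23! ≈ 5.48853e-19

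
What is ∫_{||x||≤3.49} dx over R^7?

V_7(3.49) = π^(7/2) · (3.49)^7 / Γ(7/2 + 1) ≈ 29796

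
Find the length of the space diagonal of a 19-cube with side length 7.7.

||(7.7,7.7,...,7.7)|| = √(19)·7.7 ≈ 33.5635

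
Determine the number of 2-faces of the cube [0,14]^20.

f_2(20-cube) = (20 choose 2) · 2^18 = 49807360.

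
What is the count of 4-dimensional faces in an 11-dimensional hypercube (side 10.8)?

f_4(11-cube) = (11 choose 4) · 2^7 = 42240.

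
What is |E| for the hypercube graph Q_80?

The 80-cube has n·2^(n-1) = 80·2^79 = 80·604462909807314587353088 = 48357032784585166988247040 edges.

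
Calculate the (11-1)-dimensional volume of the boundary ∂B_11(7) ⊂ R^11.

The surface area of an n-ball is 2π^(n/2) r^(n-1) / Γ(n/2). For n=11, r=7: 2582630848·π^5/135 ≈ 5.85434e+09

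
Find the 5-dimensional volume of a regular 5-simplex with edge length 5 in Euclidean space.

V_5 = √(6) · 5^5 / (5! · 2^(5/2)) ≈ 11.2764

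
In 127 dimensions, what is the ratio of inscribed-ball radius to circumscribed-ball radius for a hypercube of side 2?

Ratio = (s/2)/(s√127/2) = 127^(-1/2) ≈ 0.0887357.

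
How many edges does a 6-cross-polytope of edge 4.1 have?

Number of 1-faces = 2^(1+1) · C(6,1+1) = 4 · 15 = 60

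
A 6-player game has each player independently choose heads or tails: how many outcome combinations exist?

The 6-cube has 2^6 = 64 vertices.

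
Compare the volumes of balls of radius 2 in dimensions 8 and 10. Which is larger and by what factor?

V_8(2) ≈ 1039.03, V_10(2) ≈ 2611.37. The 10-ball is larger by a factor of 2.513.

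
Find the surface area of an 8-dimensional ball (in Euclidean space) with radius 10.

|∂B_8(10)| = 10000000·π^4/3 ≈ 3.24697e+08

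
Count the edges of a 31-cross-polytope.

f_1(31-orthoplex) = 2^2 · (31 choose 2) = 1860.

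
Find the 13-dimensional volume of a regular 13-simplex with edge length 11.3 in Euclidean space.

V_13 = √(14) · 11.3^13 / (13! · 2^(13/2)) ≈ 325.169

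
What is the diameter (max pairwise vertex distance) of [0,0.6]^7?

d = √(0.6² + 0.6² + ... + 0.6²) [7 terms] = √(7·0.6²) = 0.6√7 ≈ 1.58745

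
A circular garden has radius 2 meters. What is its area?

Volume = π^{2/2}·(2)^2/Γ(2) = 4·π ≈ 12.5664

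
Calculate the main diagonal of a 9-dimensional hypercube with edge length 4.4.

Diagonal = √9 · 4.4 = 13.2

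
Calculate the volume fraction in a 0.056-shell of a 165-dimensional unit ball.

V(inner)/V(outer) = ((1-0.056)/1)^165 ≈ 7.42e-05, so the shell fraction is 0.999926.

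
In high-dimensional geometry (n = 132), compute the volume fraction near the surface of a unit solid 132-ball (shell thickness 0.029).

1 - (1-0.029)^132 ≈ 0.979444 ≈ 97.94%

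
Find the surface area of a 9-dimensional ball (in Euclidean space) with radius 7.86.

|∂B_9(7.86)| ≈ 4.32455e+08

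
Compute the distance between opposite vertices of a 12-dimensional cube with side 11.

d = √(11² + 11² + ... + 11²) [12 terms] = √(12·11²) = 11√12 ≈ 38.1051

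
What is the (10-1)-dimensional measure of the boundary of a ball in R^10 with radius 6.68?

The surface area of an n-ball is 2π^(n/2) r^(n-1) / Γ(n/2). For n=10, r=6.68: 6.75393e+08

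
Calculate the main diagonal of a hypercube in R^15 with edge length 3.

d = √(3² + 3² + ... + 3²) [15 terms] = √(15·3²) = 3√15 ≈ 11.619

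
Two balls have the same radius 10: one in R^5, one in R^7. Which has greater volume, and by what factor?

V_5(10) ≈ 526379, V_7(10) ≈ 4.72477e+07. The 7-ball is larger by a factor of 89.76.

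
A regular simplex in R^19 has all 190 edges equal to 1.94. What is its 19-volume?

For a regular n-simplex with edge a, V = (a^n / n!)·√((n+1)/2^n). With a=1.94, n=19: V ≈ 1.49234e-14.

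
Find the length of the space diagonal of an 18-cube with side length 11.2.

||(11.2,11.2,...,11.2)|| = √(18)·11.2 ≈ 47.5176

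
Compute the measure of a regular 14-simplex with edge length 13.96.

V = (13.96^14 / 14!) · √((14+1) / 2^14) ≈ 3705.3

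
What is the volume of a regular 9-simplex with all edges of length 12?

V = (12^9 / 9!) · √((9+1) / 2^9) ≈ 1987.16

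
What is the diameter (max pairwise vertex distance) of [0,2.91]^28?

d = √(2.91² + 2.91² + ... + 2.91²) [28 terms] = √(28·2.91²) = 2.91√28 ≈ 15.3983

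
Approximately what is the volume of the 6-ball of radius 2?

V = 32·π^3/3 ≈ 330.734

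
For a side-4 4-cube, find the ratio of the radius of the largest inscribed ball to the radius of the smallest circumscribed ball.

For an n-cube of any side s, the inradius is s/2 and the circumradius is s√n/2, so the ratio is 1/√4 ≈ 0.5.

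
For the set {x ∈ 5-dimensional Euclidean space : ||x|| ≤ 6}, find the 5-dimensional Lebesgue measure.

Volume = π^{5/2}·(6)^5/Γ(7/2) = 20736·π^2/5 ≈ 40931.2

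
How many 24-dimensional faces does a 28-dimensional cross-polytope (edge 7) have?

Each 24-face is the convex hull of 25 vertices, one chosen as ±e_i from each of 25 distinct axes: 2^25·C(28,25) = 109924319232.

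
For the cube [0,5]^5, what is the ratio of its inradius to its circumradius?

For an n-cube of any side s, the inradius is s/2 and the circumradius is s√n/2, so the ratio is 1/√5 ≈ 0.447214.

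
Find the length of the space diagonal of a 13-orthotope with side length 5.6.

d = √(5.6² + 5.6² + ... + 5.6²) [13 terms] = √(13·5.6²) = 5.6√13 ≈ 20.1911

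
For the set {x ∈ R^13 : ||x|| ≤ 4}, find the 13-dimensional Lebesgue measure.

V = 8589934592·π^6/135135 ≈ 6.11113e+07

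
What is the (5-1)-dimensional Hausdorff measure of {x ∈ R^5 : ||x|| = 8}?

|∂B_5(8)| = 32768·π^2/3 ≈ 107802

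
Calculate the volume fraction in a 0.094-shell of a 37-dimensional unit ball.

V(inner)/V(outer) = ((1-0.094)/1)^37 ≈ 0.02593, so the shell fraction is 0.974074.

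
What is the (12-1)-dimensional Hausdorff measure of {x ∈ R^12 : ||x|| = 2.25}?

The surface area of an n-ball is 2π^(n/2) r^(n-1) / Γ(n/2). For n=12, r=2.25: 119882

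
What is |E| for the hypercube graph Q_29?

Number of 1-faces = C(29,1)·2^(29-1) = 29·268435456 = 7784628224.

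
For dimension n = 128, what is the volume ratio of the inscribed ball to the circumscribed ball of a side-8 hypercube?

Volume scales as r^n, and r_in/r_out = 1/√128, giving (1/√128)^128 ≈ 1.37582e-135.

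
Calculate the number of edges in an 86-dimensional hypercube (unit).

Number of 1-faces = C(86,1)·2^(86-1) = 86·38685626227668133590597632 = 3326963855579459488791396352.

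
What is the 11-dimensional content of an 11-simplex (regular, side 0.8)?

Volume = 0.8^11 · √(12/2^11) / 11! ≈ 1.64725e-10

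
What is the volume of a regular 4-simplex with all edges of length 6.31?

For a regular n-simplex with edge a, V = (a^n / n!)·√((n+1)/2^n). With a=6.31, n=4: V ≈ 36.9259.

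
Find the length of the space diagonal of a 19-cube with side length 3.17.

The space diagonal of an n-cube of side s is s√n. Here 3.17·√19 ≈ 13.8177.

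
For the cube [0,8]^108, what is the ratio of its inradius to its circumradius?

r_in = 8/2 (half the side); r_out = 8√108/2 (half the diagonal). Ratio = 1/√108 ≈ 0.096225.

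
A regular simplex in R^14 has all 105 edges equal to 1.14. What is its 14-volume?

Volume = 1.14^14 · √(15/2^14) / 14! ≈ 2.17318e-12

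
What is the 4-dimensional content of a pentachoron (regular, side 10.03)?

Volume = 10.03^4 · √(5/2^4) / 4! ≈ 235.731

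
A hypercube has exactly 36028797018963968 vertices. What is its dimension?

n = log_2(36028797018963968) = 55.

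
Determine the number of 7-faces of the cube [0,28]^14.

An n-cube has C(n,k)·2^(n-k) k-faces. Here C(14,7)·2^7 = 3432·128 = 439296.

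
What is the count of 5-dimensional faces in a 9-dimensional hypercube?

Choose 5 of 9 axes to span the face (C(9,5) = 126 ways), then fix each of the remaining 4 coordinates at one of its two extreme values (2^4 = 16 ways): 126·16 = 2016.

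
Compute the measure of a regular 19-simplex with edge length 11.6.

Volume = 11.6^19 · √(20/2^19) / 19! ≈ 8.51799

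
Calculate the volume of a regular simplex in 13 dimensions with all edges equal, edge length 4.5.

V_13 = √(14) · 4.5^13 / (13! · 2^(13/2)) ≈ 0.00205993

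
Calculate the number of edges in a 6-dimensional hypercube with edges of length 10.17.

The 6-cube has n·2^(n-1) = 6·2^5 = 6·32 = 192 edges.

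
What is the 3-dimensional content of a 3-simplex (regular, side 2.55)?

Volume = (√2/12) · 2.55³ = 1.95413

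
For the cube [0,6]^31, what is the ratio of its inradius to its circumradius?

r_in = 6/2 (half the side); r_out = 6√31/2 (half the diagonal). Ratio = 1/√31 ≈ 0.179605.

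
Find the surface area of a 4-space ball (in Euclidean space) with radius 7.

S_4(7) = 2·π^(4/2)·(7)^3 / Γ(4/2) = 686·π^2 ≈ 6770.55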